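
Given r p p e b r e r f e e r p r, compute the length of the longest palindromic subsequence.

One longest palindromic subsequence is rpreeerpr (positions 1,2,6,7,10,11,12,13,14); it reads the same forward and backward, and the interval DP gives dp[1][14] = 9.

9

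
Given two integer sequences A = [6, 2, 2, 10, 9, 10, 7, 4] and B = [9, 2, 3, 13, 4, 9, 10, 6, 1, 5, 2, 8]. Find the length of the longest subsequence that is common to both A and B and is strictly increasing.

A longest common strictly increasing subsequence is 2, 9, 10 (length 3); it appears in order in both A and B, and no longer such subsequence exists.

3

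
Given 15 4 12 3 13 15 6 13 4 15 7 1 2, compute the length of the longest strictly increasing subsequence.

4

Let dp[i] be the longest increasing subsequence ending at position i. Then dp = [1, 1, 2, 1, 3, 4, 2, 3, 2, 4, 3, 1, 2].
The maximum is 4; one witness is 4, 12, 13, 15 at positions 2,3,5,6.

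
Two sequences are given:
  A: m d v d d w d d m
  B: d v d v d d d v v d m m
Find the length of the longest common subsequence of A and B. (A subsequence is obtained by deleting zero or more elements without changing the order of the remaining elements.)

Backtracking the LCS table gives one alignment: d (A2,B3) → v (A3,B4) → d (A4,B5) → d (A5,B6) → d (A7,B7) → d (A8,B10) → m (A9,B12).
So the longest common subsequence has length 7.

7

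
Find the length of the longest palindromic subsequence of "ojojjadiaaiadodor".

Using dp[i][j] = 2 + dp[i+1][j−1] if the ends match, else max(dp[i+1][j], dp[i][j−1]):
dp[1][17] = 10. A witness is oodiaaidoo at positions 1,3,7,8,9,10,11,13,14,16.

10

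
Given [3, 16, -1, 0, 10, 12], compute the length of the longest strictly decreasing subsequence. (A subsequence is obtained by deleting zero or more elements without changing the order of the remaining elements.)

Scanning left to right, the best length ending at each element is: 3→1, 16→1, -1→2, 0→2, 10→2, 12→2.
So the longest decreasing subsequence has length 2, e.g. 3, -1.

2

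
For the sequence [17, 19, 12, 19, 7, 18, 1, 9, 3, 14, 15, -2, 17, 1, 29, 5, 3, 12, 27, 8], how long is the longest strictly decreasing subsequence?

5

Scanning left to right, the best length ending at each element is: 17→1, 19→1, 12→2, 19→1, 7→3, 18→2, 1→4, 9→3, 3→4, 14→3, 15→3, -2→5, 17→3, 1→5, 29→1, 5→4, 3→5, 12→4, 27→2, 8→5.
So the longest decreasing subsequence has length 5, e.g. 17, 12, 7, 1, -2.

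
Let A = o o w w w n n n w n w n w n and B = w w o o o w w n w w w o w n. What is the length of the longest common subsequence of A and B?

9

Backtracking the LCS table gives one alignment: o (A1,B4) → o (A2,B5) → w (A3,B6) → w (A4,B7) → w (A5,B9) → w (A9,B10) → w (A11,B11) → w (A13,B13) → n (A14,B14).
So the longest common subsequence has length 9.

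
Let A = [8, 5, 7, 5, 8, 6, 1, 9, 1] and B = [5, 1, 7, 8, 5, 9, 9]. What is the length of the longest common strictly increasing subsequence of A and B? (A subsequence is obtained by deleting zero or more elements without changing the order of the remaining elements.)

A longest common strictly increasing subsequence is 5, 7, 8, 9 (length 4); it appears in order in both A and B, and no longer such subsequence exists.

4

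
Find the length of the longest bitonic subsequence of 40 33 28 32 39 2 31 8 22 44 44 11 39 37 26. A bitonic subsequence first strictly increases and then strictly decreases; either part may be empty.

One longest bitonic subsequence is 28, 32, 39, 44, 39, 37, 26 (positions 3,4,5,10,13,14,15): it rises to 44 then falls. Length 7 is optimal.

7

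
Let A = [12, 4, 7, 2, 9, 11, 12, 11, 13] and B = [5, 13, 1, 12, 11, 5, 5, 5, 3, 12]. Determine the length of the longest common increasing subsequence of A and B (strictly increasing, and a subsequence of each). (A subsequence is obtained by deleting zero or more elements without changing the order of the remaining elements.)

2

A longest common strictly increasing subsequence is 11, 12 (length 2); it appears in order in both A and B, and no longer such subsequence exists.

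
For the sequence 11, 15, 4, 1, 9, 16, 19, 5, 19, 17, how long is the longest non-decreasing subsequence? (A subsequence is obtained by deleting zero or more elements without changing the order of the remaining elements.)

5

Let dp[i] be the longest non-decreasing subsequence ending at position i. Then dp = [1, 2, 1, 1, 2, 3, 4, 2, 5, 4].
The maximum is 5; one witness is 11, 15, 16, 19, 19 at positions 1,2,6,7,9.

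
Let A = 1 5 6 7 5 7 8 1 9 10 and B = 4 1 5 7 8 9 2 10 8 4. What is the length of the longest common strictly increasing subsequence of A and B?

6

For each value that appears in both, track the longest common increasing run ending there.
The best achievable length is 6; one witness is 1, 5, 7, 8, 9, 10 (A-positions 1,2,4,7,9,10, B-positions 2,3,4,5,6,8).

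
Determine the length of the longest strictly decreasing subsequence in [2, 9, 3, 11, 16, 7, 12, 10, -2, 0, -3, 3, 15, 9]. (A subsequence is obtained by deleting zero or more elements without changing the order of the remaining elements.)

5

One longest decreasing subsequence is 16, 12, 10, -2, -3 (positions 5,7,8,9,11), of length 5; no longer one exists.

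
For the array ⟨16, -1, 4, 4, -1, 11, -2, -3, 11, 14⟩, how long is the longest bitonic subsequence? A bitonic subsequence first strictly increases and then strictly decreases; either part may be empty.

One longest bitonic subsequence is 16, 4, -1, -2, -3 (positions 1,4,5,7,8): it rises to 16 then falls. Length 5 is optimal.

5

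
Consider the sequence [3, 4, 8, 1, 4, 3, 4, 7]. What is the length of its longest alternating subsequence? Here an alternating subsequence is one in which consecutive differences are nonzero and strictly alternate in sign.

6

A longest alternating subsequence is 3, 4, 1, 4, 3, 4 (positions 1,2,4,5,6,7); its 5 consecutive differences strictly alternate in sign, and length 6 is optimal.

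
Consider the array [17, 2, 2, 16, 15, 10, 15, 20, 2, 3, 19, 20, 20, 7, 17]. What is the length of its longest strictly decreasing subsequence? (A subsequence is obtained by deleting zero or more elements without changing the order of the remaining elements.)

Let dp[i] be the longest decreasing subsequence ending at position i. Then dp = [1, 2, 2, 2, 3, 4, 3, 1, 5, 5, 2, 1, 1, 5, 3].
The maximum is 5; one witness is 17, 16, 15, 10, 2 at positions 1,4,5,6,9.

5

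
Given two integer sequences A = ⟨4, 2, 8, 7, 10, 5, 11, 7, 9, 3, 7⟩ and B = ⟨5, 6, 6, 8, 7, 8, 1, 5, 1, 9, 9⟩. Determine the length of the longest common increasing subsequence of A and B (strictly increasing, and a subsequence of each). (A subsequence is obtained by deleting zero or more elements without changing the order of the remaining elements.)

A longest common strictly increasing subsequence is 5, 7, 9 (length 3); it appears in order in both A and B, and no longer such subsequence exists.

3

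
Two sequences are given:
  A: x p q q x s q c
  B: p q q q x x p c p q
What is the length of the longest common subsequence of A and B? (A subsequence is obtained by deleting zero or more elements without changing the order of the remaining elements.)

5

A longest common subsequence is pqqxq (length 5); the LCS DP confirms no longer common subsequence exists.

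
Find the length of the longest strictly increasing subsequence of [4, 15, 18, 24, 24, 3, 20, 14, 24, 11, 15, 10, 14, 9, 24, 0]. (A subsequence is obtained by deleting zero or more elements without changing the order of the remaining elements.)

5

Scanning left to right, the best length ending at each element is: 4→1, 15→2, 18→3, 24→4, 24→4, 3→1, 20→4, 14→2, 24→5, 11→2, 15→3, 10→2, 14→3, 9→2, 24→5, 0→1.
So the longest increasing subsequence has length 5, e.g. 4, 15, 18, 20, 24.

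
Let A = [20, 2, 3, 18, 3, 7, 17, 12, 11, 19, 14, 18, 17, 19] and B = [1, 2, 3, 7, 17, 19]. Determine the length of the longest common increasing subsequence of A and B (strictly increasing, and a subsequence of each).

For each value that appears in both, track the longest common increasing run ending there.
The best achievable length is 5; one witness is 2, 3, 7, 17, 19 (A-positions 2,3,6,7,10, B-positions 2,3,4,5,6).

5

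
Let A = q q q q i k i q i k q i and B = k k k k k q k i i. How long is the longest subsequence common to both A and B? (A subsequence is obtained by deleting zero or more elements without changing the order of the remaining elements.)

A longest common subsequence is qkii (length 4); the LCS DP confirms no longer common subsequence exists.

4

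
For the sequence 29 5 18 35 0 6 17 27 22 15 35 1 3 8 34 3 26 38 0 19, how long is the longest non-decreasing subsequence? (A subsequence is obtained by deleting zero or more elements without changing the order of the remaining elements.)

Let dp[i] be the longest non-decreasing subsequence ending at position i. Then dp = [1, 1, 2, 3, 1, 2, 3, 4, 4, 3, 5, 2, 3, 4, 5, 4, 5, 6, 2, 5].
The maximum is 6; one witness is 5, 6, 17, 27, 35, 38 at positions 2,6,7,8,11,18.

6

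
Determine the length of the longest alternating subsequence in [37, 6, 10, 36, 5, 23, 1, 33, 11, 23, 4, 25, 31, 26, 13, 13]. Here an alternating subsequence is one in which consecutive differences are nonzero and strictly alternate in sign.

Track the best alternating length ending on an up-step vs a down-step at each position: up/down = 1/1, 1/2, 3/2, 3/2, 1/4, 5/4, 1/6, 7/4, 7/8, 9/8, 7/10, 11/8, 11/8, 11/12, 11/12, 11/12.
The maximum over both is 12; one such subsequence is 37, 6, 10, 5, 23, 1, 33, 11, 23, 4, 31, 26.

12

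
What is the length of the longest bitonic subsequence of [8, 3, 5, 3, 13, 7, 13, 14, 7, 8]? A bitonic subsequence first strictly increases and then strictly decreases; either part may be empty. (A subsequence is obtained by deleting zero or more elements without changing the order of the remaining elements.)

6

One longest bitonic subsequence is 3, 5, 7, 13, 14, 8 (positions 2,3,6,7,8,10): it rises to 14 then falls. Length 6 is optimal.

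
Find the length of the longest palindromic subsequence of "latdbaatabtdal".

11

One longest palindromic subsequence is ladbatabdal (positions 1,2,4,5,6,8,9,10,12,13,14); it reads the same forward and backward, and the interval DP gives dp[1][14] = 11.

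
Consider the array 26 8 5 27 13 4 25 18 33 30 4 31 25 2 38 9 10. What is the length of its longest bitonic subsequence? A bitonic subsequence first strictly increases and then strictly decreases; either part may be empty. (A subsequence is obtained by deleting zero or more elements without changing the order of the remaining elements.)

7

One longest bitonic subsequence is 8, 13, 25, 33, 31, 25, 10 (positions 2,5,7,9,12,13,17): it rises to 33 then falls. Length 7 is optimal.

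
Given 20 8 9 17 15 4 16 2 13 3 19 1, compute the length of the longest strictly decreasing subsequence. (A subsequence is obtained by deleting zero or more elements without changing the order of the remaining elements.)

Scanning left to right, the best length ending at each element is: 20→1, 8→2, 9→2, 17→2, 15→3, 4→4, 16→3, 2→5, 13→4, 3→5, 19→2, 1→6.
So the longest decreasing subsequence has length 6, e.g. 20, 17, 15, 4, 2, 1.

6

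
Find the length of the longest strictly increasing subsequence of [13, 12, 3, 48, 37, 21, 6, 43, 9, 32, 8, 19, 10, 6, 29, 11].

One longest increasing subsequence is 3, 6, 9, 19, 29 (positions 3,7,9,12,15), of length 5; no longer one exists.

5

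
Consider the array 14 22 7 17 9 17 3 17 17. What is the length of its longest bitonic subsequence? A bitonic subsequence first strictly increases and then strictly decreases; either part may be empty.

One longest bitonic subsequence is 14, 22, 17, 9, 3 (positions 1,2,4,5,7): it rises to 22 then falls. Length 5 is optimal.

5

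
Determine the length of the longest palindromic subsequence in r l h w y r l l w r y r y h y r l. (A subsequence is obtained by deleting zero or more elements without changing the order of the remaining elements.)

Using dp[i][j] = 2 + dp[i+1][j−1] if the ends match, else max(dp[i+1][j], dp[i][j−1]):
dp[1][17] = 10. A witness is lhyrllryhl at positions 2,3,5,6,7,8,12,13,14,17.

10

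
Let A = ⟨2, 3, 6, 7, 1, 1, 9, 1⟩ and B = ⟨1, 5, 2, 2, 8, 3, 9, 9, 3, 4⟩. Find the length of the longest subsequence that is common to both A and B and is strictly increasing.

For each value that appears in both, track the longest common increasing run ending there.
The best achievable length is 3; one witness is 2, 3, 9 (A-positions 1,2,7, B-positions 3,6,7).

3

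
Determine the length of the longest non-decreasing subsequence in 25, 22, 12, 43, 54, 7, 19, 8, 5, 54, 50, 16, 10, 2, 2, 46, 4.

One longest non-decreasing subsequence is 25, 43, 54, 54 (positions 1,4,5,10), of length 4; no longer one exists.

4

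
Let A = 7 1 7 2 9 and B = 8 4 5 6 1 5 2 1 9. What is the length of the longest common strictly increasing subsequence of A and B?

3

For each value that appears in both, track the longest common increasing run ending there.
The best achievable length is 3; one witness is 1, 2, 9 (A-positions 2,4,5, B-positions 5,7,9).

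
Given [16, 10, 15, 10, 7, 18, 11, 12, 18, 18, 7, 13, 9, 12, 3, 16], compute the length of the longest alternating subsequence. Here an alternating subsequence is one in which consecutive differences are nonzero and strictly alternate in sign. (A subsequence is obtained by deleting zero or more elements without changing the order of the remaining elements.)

13

Track the best alternating length ending on an up-step vs a down-step at each position: up/down = 1/1, 1/2, 3/2, 1/4, 1/4, 5/1, 5/6, 7/6, 7/1, 7/1, 1/8, 9/8, 9/10, 11/10, 1/12, 13/8.
The maximum over both is 13; one such subsequence is 16, 10, 15, 10, 18, 11, 12, 7, 13, 9, 12, 3, 16.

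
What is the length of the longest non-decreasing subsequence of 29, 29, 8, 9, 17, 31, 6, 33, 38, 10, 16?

6

Scanning left to right, the best length ending at each element is: 29→1, 29→2, 8→1, 9→2, 17→3, 31→4, 6→1, 33→5, 38→6, 10→3, 16→4.
So the longest non-decreasing subsequence has length 6, e.g. 8, 9, 17, 31, 33, 38.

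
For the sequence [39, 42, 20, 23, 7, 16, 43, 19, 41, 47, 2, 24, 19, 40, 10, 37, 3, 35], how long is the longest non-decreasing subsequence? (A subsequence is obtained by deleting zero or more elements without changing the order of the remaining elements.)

5

Scanning left to right, the best length ending at each element is: 39→1, 42→2, 20→1, 23→2, 7→1, 16→2, 43→3, 19→3, 41→4, 47→5, 2→1, 24→4, 19→4, 40→5, 10→2, 37→5, 3→2, 35→5.
So the longest non-decreasing subsequence has length 5, e.g. 7, 16, 19, 41, 47.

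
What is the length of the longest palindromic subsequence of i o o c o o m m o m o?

6

Using dp[i][j] = 2 + dp[i+1][j−1] if the ends match, else max(dp[i+1][j], dp[i][j−1]):
dp[1][11] = 6. A witness is oommoo at positions 2,6,7,8,9,11.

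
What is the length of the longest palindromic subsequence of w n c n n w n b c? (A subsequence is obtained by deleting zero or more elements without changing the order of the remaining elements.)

One longest palindromic subsequence is cnwnc (positions 3,5,6,7,9); it reads the same forward and backward, and the interval DP gives dp[1][9] = 5.

5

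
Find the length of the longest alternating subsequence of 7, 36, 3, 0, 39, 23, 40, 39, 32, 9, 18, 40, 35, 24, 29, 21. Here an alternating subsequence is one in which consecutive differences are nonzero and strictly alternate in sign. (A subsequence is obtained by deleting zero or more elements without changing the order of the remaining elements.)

11

Track the best alternating length ending on an up-step vs a down-step at each position: up/down = 1/1, 2/1, 1/3, 1/3, 4/1, 4/5, 6/1, 6/7, 6/7, 4/7, 8/7, 8/1, 8/9, 8/9, 10/9, 8/11.
The maximum over both is 11; one such subsequence is 7, 36, 3, 39, 23, 40, 39, 40, 24, 29, 21.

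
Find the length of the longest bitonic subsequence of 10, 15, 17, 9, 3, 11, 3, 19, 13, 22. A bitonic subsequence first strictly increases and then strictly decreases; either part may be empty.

5

One longest bitonic subsequence is 10, 15, 17, 11, 3 (positions 1,2,3,6,7): it rises to 17 then falls. Length 5 is optimal.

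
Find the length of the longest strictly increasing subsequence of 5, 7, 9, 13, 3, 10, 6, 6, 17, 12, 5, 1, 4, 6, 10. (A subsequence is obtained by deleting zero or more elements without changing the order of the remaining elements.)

One longest increasing subsequence is 5, 7, 9, 13, 17 (positions 1,2,3,4,9), of length 5; no longer one exists.

5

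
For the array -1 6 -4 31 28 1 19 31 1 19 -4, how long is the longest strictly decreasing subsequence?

5

One longest decreasing subsequence is 31, 28, 19, 1, -4 (positions 4,5,7,9,11), of length 5; no longer one exists.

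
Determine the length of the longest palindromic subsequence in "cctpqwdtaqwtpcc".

9

One longest palindromic subsequence is ccptwtpcc (positions 1,2,4,8,11,12,13,14,15); it reads the same forward and backward, and the interval DP gives dp[1][15] = 9.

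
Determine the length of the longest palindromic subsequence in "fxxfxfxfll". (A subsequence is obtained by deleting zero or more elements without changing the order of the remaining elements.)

One longest palindromic subsequence is fxfxfxf (positions 1,2,4,5,6,7,8); it reads the same forward and backward, and the interval DP gives dp[1][10] = 7.

7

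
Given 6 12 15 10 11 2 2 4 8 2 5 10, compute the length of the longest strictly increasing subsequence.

Scanning left to right, the best length ending at each element is: 6→1, 12→2, 15→3, 10→2, 11→3, 2→1, 2→1, 4→2, 8→3, 2→1, 5→3, 10→4.
So the longest increasing subsequence has length 4, e.g. 2, 4, 8, 10.

4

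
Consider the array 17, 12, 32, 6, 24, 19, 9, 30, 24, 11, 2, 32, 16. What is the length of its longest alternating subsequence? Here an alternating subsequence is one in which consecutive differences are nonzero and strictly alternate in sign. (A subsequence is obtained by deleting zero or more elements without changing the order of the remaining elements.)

A longest alternating subsequence is 17, 12, 32, 6, 24, 19, 30, 24, 32, 16 (positions 1,2,3,4,5,6,8,9,12,13); its 9 consecutive differences strictly alternate in sign, and length 10 is optimal.

10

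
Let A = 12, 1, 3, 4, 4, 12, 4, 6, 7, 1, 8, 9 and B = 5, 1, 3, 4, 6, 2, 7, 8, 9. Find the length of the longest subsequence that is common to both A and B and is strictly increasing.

For each value that appears in both, track the longest common increasing run ending there.
The best achievable length is 7; one witness is 1, 3, 4, 6, 7, 8, 9 (A-positions 2,3,4,8,9,11,12, B-positions 2,3,4,5,7,8,9).

7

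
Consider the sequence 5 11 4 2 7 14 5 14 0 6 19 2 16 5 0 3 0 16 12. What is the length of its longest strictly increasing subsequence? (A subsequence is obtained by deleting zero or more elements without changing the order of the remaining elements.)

4

Scanning left to right, the best length ending at each element is: 5→1, 11→2, 4→1, 2→1, 7→2, 14→3, 5→2, 14→3, 0→1, 6→3, 19→4, 2→2, 16→4, 5→3, 0→1, 3→3, 0→1, 16→4, 12→4.
So the longest increasing subsequence has length 4, e.g. 5, 11, 14, 19.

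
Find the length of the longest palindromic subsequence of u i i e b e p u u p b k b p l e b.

One longest palindromic subsequence is bepbkbpeb (positions 5,6,10,11,12,13,14,16,17); it reads the same forward and backward, and the interval DP gives dp[1][17] = 9.

9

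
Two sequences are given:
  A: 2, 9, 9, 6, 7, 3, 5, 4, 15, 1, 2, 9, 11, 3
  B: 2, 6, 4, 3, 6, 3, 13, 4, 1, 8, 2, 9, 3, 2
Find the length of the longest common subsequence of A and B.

8

A longest common subsequence is 2, 6, 3, 4, 1, 2, 9, 3 (length 8); the LCS DP confirms no longer common subsequence exists.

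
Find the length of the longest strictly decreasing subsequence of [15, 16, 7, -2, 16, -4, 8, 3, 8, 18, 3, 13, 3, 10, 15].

4

Let dp[i] be the longest decreasing subsequence ending at position i. Then dp = [1, 1, 2, 3, 1, 4, 2, 3, 2, 1, 3, 2, 3, 3, 2].
The maximum is 4; one witness is 15, 7, -2, -4 at positions 1,3,4,6.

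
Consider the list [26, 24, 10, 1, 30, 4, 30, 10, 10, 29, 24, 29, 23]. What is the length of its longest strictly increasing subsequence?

Scanning left to right, the best length ending at each element is: 26→1, 24→1, 10→1, 1→1, 30→2, 4→2, 30→3, 10→3, 10→3, 29→4, 24→4, 29→5, 23→4.
So the longest increasing subsequence has length 5, e.g. 1, 4, 10, 24, 29.

5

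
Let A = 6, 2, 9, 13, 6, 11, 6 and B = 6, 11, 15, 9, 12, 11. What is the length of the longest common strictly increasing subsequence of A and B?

A longest common strictly increasing subsequence is 6, 9, 11 (length 3); it appears in order in both A and B, and no longer such subsequence exists.

3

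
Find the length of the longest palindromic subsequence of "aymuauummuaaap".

8

One longest palindromic subsequence is aaummuaa (positions 1,5,7,8,9,10,12,13); it reads the same forward and backward, and the interval DP gives dp[1][14] = 8.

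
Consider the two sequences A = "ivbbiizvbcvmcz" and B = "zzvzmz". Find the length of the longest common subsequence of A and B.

4

Backtracking the LCS table gives one alignment: v (A2,B3) → z (A7,B4) → m (A12,B5) → z (A14,B6).
So the longest common subsequence has length 4.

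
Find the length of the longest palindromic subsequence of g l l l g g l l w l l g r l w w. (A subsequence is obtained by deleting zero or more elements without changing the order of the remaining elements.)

One longest palindromic subsequence is glllgglllg (positions 1,2,3,4,5,6,8,10,11,12); it reads the same forward and backward, and the interval DP gives dp[1][16] = 10.

10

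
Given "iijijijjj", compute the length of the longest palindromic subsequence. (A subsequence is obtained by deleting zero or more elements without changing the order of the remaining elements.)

Using dp[i][j] = 2 + dp[i+1][j−1] if the ends match, else max(dp[i+1][j], dp[i][j−1]):
dp[1][9] = 5. A witness is jjjjj at positions 3,5,7,8,9.

5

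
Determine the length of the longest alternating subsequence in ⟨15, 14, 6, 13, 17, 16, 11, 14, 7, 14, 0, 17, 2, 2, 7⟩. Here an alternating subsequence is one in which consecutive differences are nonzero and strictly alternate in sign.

11

A longest alternating subsequence is 15, 6, 13, 11, 14, 7, 14, 0, 17, 2, 7 (positions 1,3,4,7,8,9,10,11,12,13,15); its 10 consecutive differences strictly alternate in sign, and length 11 is optimal.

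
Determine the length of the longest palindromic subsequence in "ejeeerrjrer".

7

One longest palindromic subsequence is ejeeeje (positions 1,2,3,4,5,8,10); it reads the same forward and backward, and the interval DP gives dp[1][11] = 7.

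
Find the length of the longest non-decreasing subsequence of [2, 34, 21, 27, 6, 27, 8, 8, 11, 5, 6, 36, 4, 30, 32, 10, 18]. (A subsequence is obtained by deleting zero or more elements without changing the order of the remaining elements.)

Scanning left to right, the best length ending at each element is: 2→1, 34→2, 21→2, 27→3, 6→2, 27→4, 8→3, 8→4, 11→5, 5→2, 6→3, 36→6, 4→2, 30→6, 32→7, 10→5, 18→6.
So the longest non-decreasing subsequence has length 7, e.g. 2, 6, 8, 8, 11, 30, 32.

7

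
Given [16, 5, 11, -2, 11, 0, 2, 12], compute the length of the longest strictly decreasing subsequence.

3

One longest decreasing subsequence is 16, 5, -2 (positions 1,2,4), of length 3; no longer one exists.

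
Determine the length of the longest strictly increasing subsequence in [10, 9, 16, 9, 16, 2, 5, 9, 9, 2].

3

Scanning left to right, the best length ending at each element is: 10→1, 9→1, 16→2, 9→1, 16→2, 2→1, 5→2, 9→3, 9→3, 2→1.
So the longest increasing subsequence has length 3, e.g. 2, 5, 9.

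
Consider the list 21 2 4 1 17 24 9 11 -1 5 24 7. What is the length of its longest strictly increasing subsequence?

5

One longest increasing subsequence is 2, 4, 9, 11, 24 (positions 2,3,7,8,11), of length 5; no longer one exists.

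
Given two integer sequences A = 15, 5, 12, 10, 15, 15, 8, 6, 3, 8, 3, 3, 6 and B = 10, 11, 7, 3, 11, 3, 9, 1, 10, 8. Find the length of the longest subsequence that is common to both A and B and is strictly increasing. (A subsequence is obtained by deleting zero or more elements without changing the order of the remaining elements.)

For each value that appears in both, track the longest common increasing run ending there.
The best achievable length is 2; one witness is 3, 8 (A-positions 9,10, B-positions 4,10).

2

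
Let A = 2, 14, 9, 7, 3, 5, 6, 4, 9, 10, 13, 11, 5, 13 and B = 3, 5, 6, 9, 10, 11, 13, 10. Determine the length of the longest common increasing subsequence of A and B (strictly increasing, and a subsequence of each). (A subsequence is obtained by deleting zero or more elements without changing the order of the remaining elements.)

7

A longest common strictly increasing subsequence is 3, 5, 6, 9, 10, 11, 13 (length 7); it appears in order in both A and B, and no longer such subsequence exists.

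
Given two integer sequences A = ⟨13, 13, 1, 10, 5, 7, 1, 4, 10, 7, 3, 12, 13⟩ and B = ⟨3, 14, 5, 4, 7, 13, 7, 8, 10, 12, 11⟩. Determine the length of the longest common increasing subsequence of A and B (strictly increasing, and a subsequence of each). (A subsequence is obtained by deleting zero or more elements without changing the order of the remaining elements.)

4

A longest common strictly increasing subsequence is 5, 7, 10, 12 (length 4); it appears in order in both A and B, and no longer such subsequence exists.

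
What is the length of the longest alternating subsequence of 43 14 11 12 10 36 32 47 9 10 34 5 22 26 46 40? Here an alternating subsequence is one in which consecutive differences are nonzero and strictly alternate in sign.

A longest alternating subsequence is 43, 11, 12, 10, 36, 32, 47, 9, 10, 5, 46, 40 (positions 1,3,4,5,6,7,8,9,10,12,15,16); its 11 consecutive differences strictly alternate in sign, and length 12 is optimal.

12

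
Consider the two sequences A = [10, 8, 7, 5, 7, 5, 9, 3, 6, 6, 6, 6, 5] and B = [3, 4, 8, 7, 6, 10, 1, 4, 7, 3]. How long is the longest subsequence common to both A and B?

4

A longest common subsequence is 8, 7, 7, 3 (length 4); the LCS DP confirms no longer common subsequence exists.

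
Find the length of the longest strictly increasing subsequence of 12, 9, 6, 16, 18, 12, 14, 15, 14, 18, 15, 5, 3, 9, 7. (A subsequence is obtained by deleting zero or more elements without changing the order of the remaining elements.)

5

Let dp[i] be the longest increasing subsequence ending at position i. Then dp = [1, 1, 1, 2, 3, 2, 3, 4, 3, 5, 4, 1, 1, 2, 2].
The maximum is 5; one witness is 9, 12, 14, 15, 18 at positions 2,6,7,8,10.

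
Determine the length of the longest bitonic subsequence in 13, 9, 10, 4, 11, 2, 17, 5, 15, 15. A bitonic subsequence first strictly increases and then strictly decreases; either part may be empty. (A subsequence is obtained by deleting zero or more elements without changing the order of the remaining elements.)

5

One longest bitonic subsequence is 9, 10, 11, 17, 15 (positions 2,3,5,7,10): it rises to 17 then falls. Length 5 is optimal.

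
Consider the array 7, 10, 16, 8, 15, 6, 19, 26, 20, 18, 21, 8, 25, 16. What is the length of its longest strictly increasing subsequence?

One longest increasing subsequence is 7, 10, 16, 19, 20, 21, 25 (positions 1,2,3,7,9,11,13), of length 7; no longer one exists.

7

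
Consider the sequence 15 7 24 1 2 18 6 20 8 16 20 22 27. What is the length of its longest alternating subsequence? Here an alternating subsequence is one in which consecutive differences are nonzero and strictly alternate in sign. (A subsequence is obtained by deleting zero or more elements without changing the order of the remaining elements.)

Track the best alternating length ending on an up-step vs a down-step at each position: up/down = 1/1, 1/2, 3/1, 1/4, 5/4, 5/4, 5/6, 7/4, 7/8, 9/8, 9/4, 9/4, 9/1.
The maximum over both is 9; one such subsequence is 15, 7, 24, 1, 18, 6, 20, 8, 16.

9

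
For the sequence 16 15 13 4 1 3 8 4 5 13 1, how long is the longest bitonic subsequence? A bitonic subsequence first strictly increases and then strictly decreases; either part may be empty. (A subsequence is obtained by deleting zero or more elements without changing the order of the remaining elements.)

One longest bitonic subsequence is 16, 15, 13, 8, 5, 1 (positions 1,2,3,7,9,11): it rises to 16 then falls. Length 6 is optimal.

6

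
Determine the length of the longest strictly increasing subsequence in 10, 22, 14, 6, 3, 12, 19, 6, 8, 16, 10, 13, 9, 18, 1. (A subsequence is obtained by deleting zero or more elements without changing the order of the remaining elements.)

Let dp[i] be the longest increasing subsequence ending at position i. Then dp = [1, 2, 2, 1, 1, 2, 3, 2, 3, 4, 4, 5, 4, 6, 1].
The maximum is 6; one witness is 3, 6, 8, 10, 13, 18 at positions 5,8,9,11,12,14.

6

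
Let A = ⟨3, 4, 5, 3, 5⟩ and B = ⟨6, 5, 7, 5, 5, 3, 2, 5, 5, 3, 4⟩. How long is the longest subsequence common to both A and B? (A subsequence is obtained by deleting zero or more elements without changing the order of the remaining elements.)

3

Backtracking the LCS table gives one alignment: 3 (A1,B6) → 5 (A3,B9) → 3 (A4,B10).
So the longest common subsequence has length 3.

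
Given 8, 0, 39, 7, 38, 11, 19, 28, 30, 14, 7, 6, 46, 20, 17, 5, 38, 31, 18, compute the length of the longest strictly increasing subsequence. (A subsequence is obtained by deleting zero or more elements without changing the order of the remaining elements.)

One longest increasing subsequence is 0, 7, 11, 19, 28, 30, 46 (positions 2,4,6,7,8,9,13), of length 7; no longer one exists.

7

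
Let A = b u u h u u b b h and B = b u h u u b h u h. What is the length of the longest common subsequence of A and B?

Backtracking the LCS table gives one alignment: b (A1,B1) → u (A3,B2) → h (A4,B3) → u (A5,B4) → u (A6,B5) → b (A7,B6) → h (A9,B9).
So the longest common subsequence has length 7.

7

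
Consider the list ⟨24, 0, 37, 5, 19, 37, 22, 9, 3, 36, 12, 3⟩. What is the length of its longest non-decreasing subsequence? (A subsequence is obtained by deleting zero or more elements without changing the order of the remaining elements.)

5

One longest non-decreasing subsequence is 0, 5, 19, 22, 36 (positions 2,4,5,7,10), of length 5; no longer one exists.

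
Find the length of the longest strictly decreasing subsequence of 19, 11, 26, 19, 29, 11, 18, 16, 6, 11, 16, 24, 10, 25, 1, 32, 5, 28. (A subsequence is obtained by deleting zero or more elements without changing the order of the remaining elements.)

7

Let dp[i] be the longest decreasing subsequence ending at position i. Then dp = [1, 2, 1, 2, 1, 3, 3, 4, 5, 5, 4, 2, 6, 2, 7, 1, 7, 2].
The maximum is 7; one witness is 26, 19, 18, 16, 11, 10, 1 at positions 3,4,7,8,10,13,15.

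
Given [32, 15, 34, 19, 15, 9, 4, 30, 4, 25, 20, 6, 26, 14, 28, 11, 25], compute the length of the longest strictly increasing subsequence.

Scanning left to right, the best length ending at each element is: 32→1, 15→1, 34→2, 19→2, 15→1, 9→1, 4→1, 30→3, 4→1, 25→3, 20→3, 6→2, 26→4, 14→3, 28→5, 11→3, 25→4.
So the longest increasing subsequence has length 5, e.g. 15, 19, 25, 26, 28.

5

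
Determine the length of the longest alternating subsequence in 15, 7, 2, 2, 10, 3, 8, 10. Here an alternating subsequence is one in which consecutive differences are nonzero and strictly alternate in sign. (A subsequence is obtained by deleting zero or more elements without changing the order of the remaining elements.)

A longest alternating subsequence is 15, 7, 10, 3, 8 (positions 1,2,5,6,7); its 4 consecutive differences strictly alternate in sign, and length 5 is optimal.

5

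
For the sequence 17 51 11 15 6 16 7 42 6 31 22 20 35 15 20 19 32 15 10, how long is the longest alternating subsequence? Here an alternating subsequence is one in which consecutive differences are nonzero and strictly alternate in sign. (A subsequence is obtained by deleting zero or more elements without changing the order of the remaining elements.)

Track the best alternating length ending on an up-step vs a down-step at each position: up/down = 1/1, 2/1, 1/3, 4/3, 1/5, 6/3, 6/7, 8/3, 1/9, 10/9, 10/11, 10/11, 12/9, 10/13, 14/13, 14/15, 16/13, 10/17, 10/17.
The maximum over both is 17; one such subsequence is 17, 51, 11, 15, 6, 16, 7, 42, 6, 31, 22, 35, 15, 20, 19, 32, 15.

17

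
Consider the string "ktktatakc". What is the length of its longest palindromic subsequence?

5

Using dp[i][j] = 2 + dp[i+1][j−1] if the ends match, else max(dp[i+1][j], dp[i][j−1]):
dp[1][9] = 5. A witness is katak at positions 3,5,6,7,8.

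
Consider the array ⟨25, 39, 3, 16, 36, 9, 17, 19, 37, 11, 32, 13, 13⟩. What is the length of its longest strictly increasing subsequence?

One longest increasing subsequence is 3, 16, 17, 19, 37 (positions 3,4,7,8,9), of length 5; no longer one exists.

5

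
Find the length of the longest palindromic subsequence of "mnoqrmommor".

Using dp[i][j] = 2 + dp[i+1][j−1] if the ends match, else max(dp[i+1][j], dp[i][j−1]):
dp[1][11] = 6. A witness is rommor at positions 5,7,8,9,10,11.

6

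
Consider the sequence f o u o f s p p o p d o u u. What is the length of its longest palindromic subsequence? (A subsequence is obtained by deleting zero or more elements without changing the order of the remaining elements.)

7

One longest palindromic subsequence is uopopou (positions 3,4,8,9,10,12,14); it reads the same forward and backward, and the interval DP gives dp[1][14] = 7.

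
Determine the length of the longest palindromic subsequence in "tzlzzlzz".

One longest palindromic subsequence is zlzzlz (positions 2,3,4,5,6,8); it reads the same forward and backward, and the interval DP gives dp[1][8] = 6.

6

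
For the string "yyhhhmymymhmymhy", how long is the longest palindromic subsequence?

11

One longest palindromic subsequence is yhmymhmymhy (positions 1,3,6,7,8,11,12,13,14,15,16); it reads the same forward and backward, and the interval DP gives dp[1][16] = 11.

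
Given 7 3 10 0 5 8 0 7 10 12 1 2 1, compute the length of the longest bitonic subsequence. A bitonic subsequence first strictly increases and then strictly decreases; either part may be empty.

7

One longest bitonic subsequence is 3, 5, 8, 10, 12, 2, 1 (positions 2,5,6,9,10,12,13): it rises to 12 then falls. Length 7 is optimal.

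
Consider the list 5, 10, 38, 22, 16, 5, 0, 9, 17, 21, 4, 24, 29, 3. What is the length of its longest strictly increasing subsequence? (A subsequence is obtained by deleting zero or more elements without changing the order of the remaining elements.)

Let dp[i] be the longest increasing subsequence ending at position i. Then dp = [1, 2, 3, 3, 3, 1, 1, 2, 4, 5, 2, 6, 7, 2].
The maximum is 7; one witness is 5, 10, 16, 17, 21, 24, 29 at positions 1,2,5,9,10,12,13.

7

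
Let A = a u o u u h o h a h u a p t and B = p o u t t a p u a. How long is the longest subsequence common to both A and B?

5

Backtracking the LCS table gives one alignment: o (A3,B2) → u (A4,B3) → a (A9,B6) → u (A11,B8) → a (A12,B9).
So the longest common subsequence has length 5.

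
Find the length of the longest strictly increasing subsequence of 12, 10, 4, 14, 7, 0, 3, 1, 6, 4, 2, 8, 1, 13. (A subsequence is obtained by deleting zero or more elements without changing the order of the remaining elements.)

5

Let dp[i] be the longest increasing subsequence ending at position i. Then dp = [1, 1, 1, 2, 2, 1, 2, 2, 3, 3, 3, 4, 2, 5].
The maximum is 5; one witness is 0, 3, 6, 8, 13 at positions 6,7,9,12,14.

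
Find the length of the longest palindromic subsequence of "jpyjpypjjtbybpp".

9

Using dp[i][j] = 2 + dp[i+1][j−1] if the ends match, else max(dp[i+1][j], dp[i][j−1]):
dp[1][15] = 9. A witness is pyjpypjyp at positions 2,3,4,5,6,7,9,12,15.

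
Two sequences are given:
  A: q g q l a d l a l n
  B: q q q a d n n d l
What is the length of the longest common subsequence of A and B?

5

Backtracking the LCS table gives one alignment: q (A1,B2) → q (A3,B3) → a (A5,B4) → d (A6,B8) → l (A9,B9).
So the longest common subsequence has length 5.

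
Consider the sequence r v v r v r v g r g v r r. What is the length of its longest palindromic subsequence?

One longest palindromic subsequence is rrvgrgvrr (positions 1,4,5,8,9,10,11,12,13); it reads the same forward and backward, and the interval DP gives dp[1][13] = 9.

9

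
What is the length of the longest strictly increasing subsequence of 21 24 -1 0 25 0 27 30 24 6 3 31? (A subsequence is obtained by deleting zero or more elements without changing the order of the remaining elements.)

Let dp[i] be the longest increasing subsequence ending at position i. Then dp = [1, 2, 1, 2, 3, 2, 4, 5, 3, 3, 3, 6].
The maximum is 6; one witness is 21, 24, 25, 27, 30, 31 at positions 1,2,5,7,8,12.

6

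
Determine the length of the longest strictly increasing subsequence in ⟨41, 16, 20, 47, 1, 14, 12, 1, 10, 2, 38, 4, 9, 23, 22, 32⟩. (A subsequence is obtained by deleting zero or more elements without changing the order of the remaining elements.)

Scanning left to right, the best length ending at each element is: 41→1, 16→1, 20→2, 47→3, 1→1, 14→2, 12→2, 1→1, 10→2, 2→2, 38→3, 4→3, 9→4, 23→5, 22→5, 32→6.
So the longest increasing subsequence has length 6, e.g. 1, 2, 4, 9, 23, 32.

6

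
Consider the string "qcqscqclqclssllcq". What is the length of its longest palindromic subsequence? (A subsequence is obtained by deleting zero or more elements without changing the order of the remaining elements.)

11

One longest palindromic subsequence is qcscqlqcscq (positions 1,2,4,5,6,8,9,10,13,16,17); it reads the same forward and backward, and the interval DP gives dp[1][17] = 11.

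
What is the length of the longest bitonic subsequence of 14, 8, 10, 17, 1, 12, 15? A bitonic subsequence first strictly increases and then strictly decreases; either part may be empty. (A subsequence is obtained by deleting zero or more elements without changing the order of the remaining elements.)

4

One longest bitonic subsequence is 8, 10, 17, 15 (positions 2,3,4,7): it rises to 17 then falls. Length 4 is optimal.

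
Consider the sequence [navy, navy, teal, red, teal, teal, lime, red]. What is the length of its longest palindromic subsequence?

One longest palindromic subsequence is red teal teal red (positions 4,5,6,8); it reads the same forward and backward, and the interval DP gives dp[1][8] = 4.

4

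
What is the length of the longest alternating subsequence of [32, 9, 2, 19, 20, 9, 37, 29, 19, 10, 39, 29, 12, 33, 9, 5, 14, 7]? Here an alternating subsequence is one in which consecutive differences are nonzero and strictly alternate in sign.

A longest alternating subsequence is 32, 9, 19, 9, 37, 29, 39, 29, 33, 9, 14, 7 (positions 1,2,4,6,7,8,11,12,14,15,17,18); its 11 consecutive differences strictly alternate in sign, and length 12 is optimal.

12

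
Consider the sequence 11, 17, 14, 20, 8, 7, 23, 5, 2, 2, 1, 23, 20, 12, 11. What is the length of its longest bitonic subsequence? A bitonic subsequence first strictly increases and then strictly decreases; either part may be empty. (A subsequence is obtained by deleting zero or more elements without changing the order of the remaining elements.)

8

One longest bitonic subsequence is 11, 17, 14, 8, 7, 5, 2, 1 (positions 1,2,3,5,6,8,10,11): it rises to 17 then falls. Length 8 is optimal.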